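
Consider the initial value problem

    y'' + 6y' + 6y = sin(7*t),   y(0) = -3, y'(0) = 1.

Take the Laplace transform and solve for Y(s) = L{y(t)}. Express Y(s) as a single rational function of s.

Laplace-transform each side.
Using L{y''} = s^2 Y - s·y(0) - y'(0) and L{y'} = sY - y(0), with y(0) = -3, y'(0) = 1, the left side becomes (s^2 + 6*s + 6)Y - (-3*s - 17).
The right side is L{sin(7*t)} = 7/(s^2 + 49).
So (s^2 + 6*s + 6)Y = 7/(s^2 + 49) + (-3*s - 17).
Isolate Y and clear denominators.

Y(s) = (-3*s^3 - 17*s^2 - 147*s - 826)/(s^4 + 6*s^3 + 55*s^2 + 294*s + 294)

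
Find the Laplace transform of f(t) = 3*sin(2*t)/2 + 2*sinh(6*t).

3/(s^2 + 4) + 12/(s^2 - 36)

The transform is linear, so treat each term independently.
(2)·[L{sinh(6t)} = 6/(s^2 - 36)]; (3/2)·[L{sin(2t)} = 2/(s^2 + 4)].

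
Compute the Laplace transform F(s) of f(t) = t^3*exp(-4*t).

L{t^3} = 3!/s^4 = 6/s^4.
By the first shifting theorem, multiplying by e^(-4t) replaces s with s + 4.

F(s) = 6/(s + 4)^4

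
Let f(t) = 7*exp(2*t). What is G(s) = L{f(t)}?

G(s) = 7/(s - 2)

L{7} = 7/s.
By the first shifting theorem, multiplying by e^(2t) replaces s with s - 2.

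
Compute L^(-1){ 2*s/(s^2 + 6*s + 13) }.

-3*exp(-3*t)*sin(2*t) + 2*exp(-3*t)*cos(2*t)

Complete the square in the denominator: s^2 + 6*s + 13 = (s + 3)^2 + 2^2.
Split the numerator to match: 2*s = 2·(s + 3) - 3·2.
Invert each term: 2·(s + 3)/((s + 3)^2 + 4) ↔ 2e^(-3t)cos(2t); -3·2/((s + 3)^2 + 4) ↔ -3e^(-3t)sin(2t).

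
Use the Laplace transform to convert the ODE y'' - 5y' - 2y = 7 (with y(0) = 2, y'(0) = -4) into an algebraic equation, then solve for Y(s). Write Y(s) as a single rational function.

Y(s) = (2*s^2 - 14*s + 7)/(s^3 - 5*s^2 - 2*s)

Take the Laplace transform of both sides.
The derivative rules (L{y''} = s^2 Y - s·y(0) - y'(0) and L{y'} = sY - y(0), with y(0) = 2, y'(0) = -4) turn the left side into (s^2 - 5*s - 2)Y - (2*s - 14).
The right side is L{7} = 7/s.
So (s^2 - 5*s - 2)Y = 7/s + (2*s - 14).
Divide through and combine into a single rational function.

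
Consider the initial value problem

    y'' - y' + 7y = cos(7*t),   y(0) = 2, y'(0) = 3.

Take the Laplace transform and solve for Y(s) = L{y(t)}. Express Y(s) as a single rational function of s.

Take the Laplace transform of both sides.
The derivative rules (L{y''} = s^2 Y - s·y(0) - y'(0) and L{y'} = sY - y(0), with y(0) = 2, y'(0) = 3) turn the left side into (s^2 - s + 7)Y - (2*s + 1).
The right side is L{cos(7*t)} = s/(s^2 + 49).
So (s^2 - s + 7)Y = s/(s^2 + 49) + (2*s + 1).
Divide through and combine into a single rational function.

Y(s) = (2*s^3 + s^2 + 99*s + 49)/(s^4 - s^3 + 56*s^2 - 49*s + 343)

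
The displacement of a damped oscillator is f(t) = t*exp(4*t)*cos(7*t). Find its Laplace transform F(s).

L{cos(7t)} = s/(s^2 + 49).
Multiplying by e^(4t) shifts s → s - 4, so L{exp(4*t)*cos(7*t)} = (s - 4)/((s - 4)^2 + 49).
Then apply L{t·g(t)} = -d/ds[G(s)] with G(s) = (s - 4)/((s - 4)^2 + 49):
differentiating 1 time and applying the sign gives (s - 11)*(s + 3)/(s^2 - 8*s + 65)^2.

F(s) = (s - 11)*(s + 3)/(s^2 - 8*s + 65)^2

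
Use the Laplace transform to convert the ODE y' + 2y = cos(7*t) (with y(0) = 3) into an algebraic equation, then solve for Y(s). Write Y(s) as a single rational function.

Y(s) = (3*s^2 + s + 147)/(s^3 + 2*s^2 + 49*s + 98)

Transform both sides with L{·}.
With L{y'} = sY - y(0) = sY - 3: the LHS transforms to (s + 2)Y - (3).
The right side is L{cos(7*t)} = s/(s^2 + 49).
So (s + 2)Y = s/(s^2 + 49) + (3).
Solve for Y(s) and write it as one ratio of polynomials.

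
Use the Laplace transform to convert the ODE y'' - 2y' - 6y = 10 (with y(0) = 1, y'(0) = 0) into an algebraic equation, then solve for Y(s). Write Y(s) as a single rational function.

Take the Laplace transform of both sides.
Using L{y''} = s^2 Y - s·y(0) - y'(0) and L{y'} = sY - y(0), with y(0) = 1, y'(0) = 0, the left side becomes (s^2 - 2*s - 6)Y - (s - 2).
The right side is L{10} = 10/s.
So (s^2 - 2*s - 6)Y = 10/s + (s - 2).
Divide through and combine into a single rational function.

Y(s) = (s^2 - 2*s + 10)/(s^3 - 2*s^2 - 6*s)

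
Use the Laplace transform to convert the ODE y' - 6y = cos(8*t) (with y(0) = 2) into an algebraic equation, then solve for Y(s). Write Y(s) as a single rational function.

Y(s) = (2*s^2 + s + 128)/(s^3 - 6*s^2 + 64*s - 384)

Transform both sides with L{·}.
With L{y'} = sY - y(0) = sY - 2: the LHS transforms to (s - 6)Y - (2).
The right side is L{cos(8*t)} = s/(s^2 + 64).
So (s - 6)Y = s/(s^2 + 64) + (2).
Isolate Y and clear denominators.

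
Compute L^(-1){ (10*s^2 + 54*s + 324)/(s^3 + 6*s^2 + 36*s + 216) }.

Factor the denominator: s^3 + 6*s^2 + 36*s + 216 = (s + 6)*(s^2 + 36).
Partial fraction decomposition gives [5/(s + 6)] + [5*s/(s^2 + 36)] + [24/(s^2 + 36)].
Invert each term: 5/(s + 6) ↔ 5e^(-6t); 5·s/(s^2 + 36) ↔ 5cos(6t); 4·6/(s^2 + 36) ↔ 4sin(6t).

4*sin(6*t) + 5*cos(6*t) + 5*exp(-6*t)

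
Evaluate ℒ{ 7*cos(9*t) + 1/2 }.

7*s/(s^2 + 81) + 1/(2*s)

Apply the Laplace transform termwise.
(7)·[L{cos(9t)} = s/(s^2 + 81)]; L{1/2} = (1/2)/s.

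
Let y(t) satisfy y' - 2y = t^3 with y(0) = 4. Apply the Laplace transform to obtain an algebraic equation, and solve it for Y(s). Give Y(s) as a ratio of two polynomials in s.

Y(s) = (4*s^4 + 6)/(s^5 - 2*s^4)

Take the Laplace transform of both sides.
Using L{y'} = sY - y(0) = sY - 4, the left side becomes (s - 2)Y - (4).
The right side is L{t^3} = 6/s^4.
So (s - 2)Y = 6/s^4 + (4).
Solve for Y(s) and write it as one ratio of polynomials.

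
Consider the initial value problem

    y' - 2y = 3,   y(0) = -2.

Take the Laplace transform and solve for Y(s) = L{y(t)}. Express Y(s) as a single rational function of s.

Y(s) = (-2*s + 3)/(s^2 - 2*s)

Transform both sides with L{·}.
The derivative rules (L{y'} = sY - y(0) = sY - (-2)) turn the left side into (s - 2)Y - (-2).
The right side is L{3} = 3/s.
So (s - 2)Y = 3/s + (-2).
Isolate Y and clear denominators.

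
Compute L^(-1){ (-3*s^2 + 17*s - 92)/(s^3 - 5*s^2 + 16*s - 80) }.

Factor the denominator: s^3 - 5*s^2 + 16*s - 80 = (s - 5)*(s^2 + 16).
Partial fraction decomposition gives [-2/(s - 5)] + [-s/(s^2 + 16)] + [12/(s^2 + 16)].
Invert each term: -2/(s - 5) ↔ -2e^(5t); -1·s/(s^2 + 16) ↔ -cos(4t); 3·4/(s^2 + 16) ↔ 3sin(4t).

-2*exp(5*t) + 3*sin(4*t) - cos(4*t)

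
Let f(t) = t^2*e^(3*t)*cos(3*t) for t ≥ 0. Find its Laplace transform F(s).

F(s) = 2*(s - 3)*(s^2 - 6*s - 18)/(s^2 - 6*s + 18)^3

L{cos(3t)} = s/(s^2 + 9).
Multiplying by e^(3t) shifts s → s - 3, so L{e^(3*t)*cos(3*t)} = (s - 3)/((s - 3)^2 + 9).
Then apply L{t^2·g(t)} = (-1)^2 d^2/ds^2[G(s)] with G(s) = (s - 3)/((s - 3)^2 + 9):
differentiating 2 times and applying the sign gives 2*(s - 3)*(s^2 - 6*s - 18)/(s^2 - 6*s + 18)^3.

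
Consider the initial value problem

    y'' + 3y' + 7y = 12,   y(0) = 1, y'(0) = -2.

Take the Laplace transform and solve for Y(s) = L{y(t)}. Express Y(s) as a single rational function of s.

Apply the Laplace transform to the equation.
With L{y''} = s^2 Y - s·y(0) - y'(0) and L{y'} = sY - y(0), with y(0) = 1, y'(0) = -2: the LHS transforms to (s^2 + 3*s + 7)Y - (s + 1).
The right side is L{12} = 12/s.
So (s^2 + 3*s + 7)Y = 12/s + (s + 1).
Divide through and combine into a single rational function.

Y(s) = (s^2 + s + 12)/(s^3 + 3*s^2 + 7*s)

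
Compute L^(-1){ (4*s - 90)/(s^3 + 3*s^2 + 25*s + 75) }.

Factor the denominator: s^3 + 3*s^2 + 25*s + 75 = (s + 3)*(s^2 + 25).
Partial fraction decomposition gives [-3/(s + 3)] + [3*s/(s^2 + 25)] + [-5/(s^2 + 25)].
Invert each term: -3/(s + 3) ↔ -3e^(-3t); 3·s/(s^2 + 25) ↔ 3cos(5t); -1·5/(s^2 + 25) ↔ -sin(5t).

-sin(5*t) + 3*cos(5*t) - 3*exp(-3*t)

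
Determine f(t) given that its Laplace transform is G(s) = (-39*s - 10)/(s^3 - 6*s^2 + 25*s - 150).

Factor the denominator: s^3 - 6*s^2 + 25*s - 150 = (s - 6)*(s^2 + 25).
Partial fraction decomposition gives [-4/(s - 6)] + [4*s/(s^2 + 25)] + [-15/(s^2 + 25)].
Invert each term: -4/(s - 6) ↔ -4e^(6t); 4·s/(s^2 + 25) ↔ 4cos(5t); -3·5/(s^2 + 25) ↔ -3sin(5t).

f(t) = -4*exp(6*t) - 3*sin(5*t) + 4*cos(5*t)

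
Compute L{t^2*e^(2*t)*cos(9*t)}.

L{cos(9t)} = s/(s^2 + 81).
Multiplying by e^(2t) shifts s → s - 2, so L{e^(2*t)*cos(9*t)} = (s - 2)/((s - 2)^2 + 81).
Then apply L{t^2·g(t)} = (-1)^2 d^2/ds^2[G(s)] with G(s) = (s - 2)/((s - 2)^2 + 81):
differentiating 2 times and applying the sign gives 2*(s - 2)*(s^2 - 4*s - 239)/(s^2 - 4*s + 85)^3.

2*(s - 2)*(s^2 - 4*s - 239)/(s^2 - 4*s + 85)^3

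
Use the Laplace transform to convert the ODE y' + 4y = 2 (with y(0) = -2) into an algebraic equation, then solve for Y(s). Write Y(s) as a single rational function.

Transform both sides with L{·}.
Using L{y'} = sY - y(0) = sY - (-2), the left side becomes (s + 4)Y - (-2).
The right side is L{2} = 2/s.
So (s + 4)Y = 2/s + (-2).
Divide through and combine into a single rational function.

Y(s) = (-2*s + 2)/(s^2 + 4*s)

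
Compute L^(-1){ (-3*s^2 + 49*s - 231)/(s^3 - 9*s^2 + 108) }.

-5*t*exp(6*t) + 2*exp(6*t) - 5*exp(-3*t)

Factor the denominator: s^3 - 9*s^2 + 108 = (s - 6)^2*(s + 3).
Partial fraction decomposition gives [2/(s - 6)] + [-5/(s - 6)^2] + [-5/(s + 3)].
Invert each term: 2/(s - 6) ↔ 2e^(6t); -5/(s - 6)^2 ↔ -5t·e^(6t); -5/(s + 3) ↔ -5e^(-3t).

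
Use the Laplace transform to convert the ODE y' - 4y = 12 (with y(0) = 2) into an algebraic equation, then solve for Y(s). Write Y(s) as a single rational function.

Transform both sides with L{·}.
With L{y'} = sY - y(0) = sY - 2: the LHS transforms to (s - 4)Y - (2).
The right side is L{12} = 12/s.
So (s - 4)Y = 12/s + (2).
Divide through and combine into a single rational function.

Y(s) = (2*s + 12)/(s^2 - 4*s)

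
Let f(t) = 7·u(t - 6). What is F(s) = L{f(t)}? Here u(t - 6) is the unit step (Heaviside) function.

By the second shifting theorem, L{u(t - c)·g(t - c)} = e^(-cs)·G(s) with c = 6 and G(s) = L{g(t)}.
L{7} = 7/s.

F(s) = 7*exp(-6*s)/s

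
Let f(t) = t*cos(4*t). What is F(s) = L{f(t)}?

L{cos(4t)} = s/(s^2 + 16).
Then apply L{t·g(t)} = -d/ds[G(s)] with G(s) = s/(s^2 + 16):
differentiating 1 time and applying the sign gives (s - 4)*(s + 4)/(s^2 + 16)^2.

F(s) = (s - 4)*(s + 4)/(s^2 + 16)^2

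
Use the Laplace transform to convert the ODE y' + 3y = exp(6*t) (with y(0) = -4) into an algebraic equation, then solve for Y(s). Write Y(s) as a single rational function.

Y(s) = (-4*s + 25)/(s^2 - 3*s - 18)

Transform both sides with L{·}.
Using L{y'} = sY - y(0) = sY - (-4), the left side becomes (s + 3)Y - (-4).
The right side is L{exp(6*t)} = 1/(s - 6).
So (s + 3)Y = 1/(s - 6) + (-4).
Divide through and combine into a single rational function.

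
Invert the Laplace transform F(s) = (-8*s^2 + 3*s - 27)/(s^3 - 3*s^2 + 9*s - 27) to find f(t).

f(t) = -5*exp(3*t) - 2*sin(3*t) - 3*cos(3*t)

Factor the denominator: s^3 - 3*s^2 + 9*s - 27 = (s - 3)*(s^2 + 9).
Partial fraction decomposition gives [-5/(s - 3)] + [-3*s/(s^2 + 9)] + [-6/(s^2 + 9)].
Invert each term: -5/(s - 3) ↔ -5e^(3t); -3·s/(s^2 + 9) ↔ -3cos(3t); -2·3/(s^2 + 9) ↔ -2sin(3t).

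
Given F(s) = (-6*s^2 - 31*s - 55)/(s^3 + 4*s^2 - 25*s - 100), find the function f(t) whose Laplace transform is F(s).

f(t) = -4*exp(5*t) + 3*exp(-4*t) - 5*exp(-5*t)

Factor the denominator: s^3 + 4*s^2 - 25*s - 100 = (s - 5)*(s + 4)*(s + 5).
Partial fraction decomposition gives [-5/(s + 5)] + [3/(s + 4)] + [-4/(s - 5)].
Invert each term: -5/(s + 5) ↔ -5e^(-5t); 3/(s + 4) ↔ 3e^(-4t); -4/(s - 5) ↔ -4e^(5t).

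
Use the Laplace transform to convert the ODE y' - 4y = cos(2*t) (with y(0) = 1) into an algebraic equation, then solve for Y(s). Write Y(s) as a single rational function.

Apply the Laplace transform to the equation.
Using L{y'} = sY - y(0) = sY - 1, the left side becomes (s - 4)Y - (1).
The right side is L{cos(2*t)} = s/(s^2 + 4).
So (s - 4)Y = s/(s^2 + 4) + (1).
Solve for Y(s) and write it as one ratio of polynomials.

Y(s) = (s^2 + s + 4)/(s^3 - 4*s^2 + 4*s - 16)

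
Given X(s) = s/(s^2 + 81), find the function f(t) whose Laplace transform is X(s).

Since L{cos(9t)} = s/(s^2 + 81), the inverse is cos(9*t).

f(t) = cos(9*t)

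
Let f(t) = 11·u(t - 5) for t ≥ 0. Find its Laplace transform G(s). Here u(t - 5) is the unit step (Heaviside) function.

By the second shifting theorem, L{u(t - c)·g(t - c)} = e^(-cs)·H(s) with c = 5 and H(s) = L{g(t)}.
L{11} = 11/s.

G(s) = 11*exp(-5*s)/s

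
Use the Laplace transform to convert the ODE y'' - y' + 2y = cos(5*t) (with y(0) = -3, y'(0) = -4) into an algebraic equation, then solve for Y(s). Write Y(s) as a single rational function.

Y(s) = (-3*s^3 - s^2 - 74*s - 25)/(s^4 - s^3 + 27*s^2 - 25*s + 50)

Apply the Laplace transform to the equation.
The derivative rules (L{y''} = s^2 Y - s·y(0) - y'(0) and L{y'} = sY - y(0), with y(0) = -3, y'(0) = -4) turn the left side into (s^2 - s + 2)Y - (-3*s - 1).
The right side is L{cos(5*t)} = s/(s^2 + 25).
So (s^2 - s + 2)Y = s/(s^2 + 25) + (-3*s - 1).
Divide through and combine into a single rational function.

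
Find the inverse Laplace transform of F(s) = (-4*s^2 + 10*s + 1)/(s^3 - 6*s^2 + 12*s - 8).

5*t^2*exp(2*t)/2 - 6*t*exp(2*t) - 4*exp(2*t)

Factor the denominator: s^3 - 6*s^2 + 12*s - 8 = (s - 2)^3.
Partial fraction decomposition gives [-4/(s - 2)] + [-6/(s - 2)^2] + [5/(s - 2)^3].
Invert each term: -4/(s - 2) ↔ -4e^(2t); -6/(s - 2)^2 ↔ -6t·e^(2t); 5/(s - 2)^3 ↔ (5/2)t^2·e^(2t).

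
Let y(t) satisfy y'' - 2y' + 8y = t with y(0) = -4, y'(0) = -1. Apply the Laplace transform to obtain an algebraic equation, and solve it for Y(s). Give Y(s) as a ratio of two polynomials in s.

Take the Laplace transform of both sides.
Using L{y''} = s^2 Y - s·y(0) - y'(0) and L{y'} = sY - y(0), with y(0) = -4, y'(0) = -1, the left side becomes (s^2 - 2*s + 8)Y - (-4*s + 7).
The right side is L{t} = s^(-2).
So (s^2 - 2*s + 8)Y = s^(-2) + (-4*s + 7).
Solve for Y(s) and write it as one ratio of polynomials.

Y(s) = (-4*s^3 + 7*s^2 + 1)/(s^4 - 2*s^3 + 8*s^2)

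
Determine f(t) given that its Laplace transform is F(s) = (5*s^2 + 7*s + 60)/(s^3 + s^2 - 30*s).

Factor the denominator: s^3 + s^2 - 30*s = s*(s - 5)*(s + 6).
Partial fraction decomposition gives [4/(s - 5)] + [3/(s + 6)] + [-2/s].
Invert each term: 4/(s - 5) ↔ 4e^(5t); 3/(s + 6) ↔ 3e^(-6t); -2/(s - 0) ↔ -2e^(0t).

f(t) = 4*exp(5*t) - 2 + 3*exp(-6*t)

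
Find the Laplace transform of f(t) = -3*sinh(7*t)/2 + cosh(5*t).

s/(s^2 - 25) - 21/(2*(s^2 - 49))

Apply the Laplace transform termwise.
(-3/2)·[L{sinh(7t)} = 7/(s^2 - 49)]; L{cosh(5t)} = s/(s^2 - 25).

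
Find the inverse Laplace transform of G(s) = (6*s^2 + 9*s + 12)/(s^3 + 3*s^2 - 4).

-6*t*exp(-2*t) + 3*exp(t) + 3*exp(-2*t)

Factor the denominator: s^3 + 3*s^2 - 4 = (s - 1)*(s + 2)^2.
Partial fraction decomposition gives [3/(s + 2)] + [-6/(s + 2)^2] + [3/(s - 1)].
Invert each term: 3/(s + 2) ↔ 3e^(-2t); -6/(s + 2)^2 ↔ -6t·e^(-2t); 3/(s - 1) ↔ 3e^(t).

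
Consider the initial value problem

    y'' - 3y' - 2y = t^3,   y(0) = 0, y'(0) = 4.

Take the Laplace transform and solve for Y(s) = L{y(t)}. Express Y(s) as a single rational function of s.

Laplace-transform each side.
Using L{y''} = s^2 Y - s·y(0) - y'(0) and L{y'} = sY - y(0), with y(0) = 0, y'(0) = 4, the left side becomes (s^2 - 3*s - 2)Y - (4).
The right side is L{t^3} = 6/s^4.
So (s^2 - 3*s - 2)Y = 6/s^4 + (4).
Solve for Y(s) and write it as one ratio of polynomials.

Y(s) = (4*s^4 + 6)/(s^6 - 3*s^5 - 2*s^4)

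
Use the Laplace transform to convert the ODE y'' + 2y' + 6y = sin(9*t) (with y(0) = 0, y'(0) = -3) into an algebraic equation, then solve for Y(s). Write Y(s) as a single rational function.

Y(s) = (-3*s^2 - 234)/(s^4 + 2*s^3 + 87*s^2 + 162*s + 486)

Apply the Laplace transform to the equation.
The derivative rules (L{y''} = s^2 Y - s·y(0) - y'(0) and L{y'} = sY - y(0), with y(0) = 0, y'(0) = -3) turn the left side into (s^2 + 2*s + 6)Y - (-3).
The right side is L{sin(9*t)} = 9/(s^2 + 81).
So (s^2 + 2*s + 6)Y = 9/(s^2 + 81) + (-3).
Solve for Y(s) and write it as one ratio of polynomials.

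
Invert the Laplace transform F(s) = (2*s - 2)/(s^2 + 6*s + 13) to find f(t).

f(t) = -4*exp(-3*t)*sin(2*t) + 2*exp(-3*t)*cos(2*t)

Complete the square in the denominator: s^2 + 6*s + 13 = (s + 3)^2 + 2^2.
Split the numerator to match: 2*s - 2 = 2·(s + 3) - 4·2.
Invert each term: 2·(s + 3)/((s + 3)^2 + 4) ↔ 2e^(-3t)cos(2t); -4·2/((s + 3)^2 + 4) ↔ -4e^(-3t)sin(2t).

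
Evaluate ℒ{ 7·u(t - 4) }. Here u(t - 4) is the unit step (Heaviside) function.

7*exp(-4*s)/s

By the second shifting theorem, L{u(t - c)·g(t - c)} = e^(-cs)·G(s) with c = 4 and G(s) = L{g(t)}.
L{7} = 7/s.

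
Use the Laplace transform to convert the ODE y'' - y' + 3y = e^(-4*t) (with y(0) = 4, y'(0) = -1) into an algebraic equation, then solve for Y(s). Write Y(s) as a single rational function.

Y(s) = (4*s^2 + 11*s - 19)/(s^3 + 3*s^2 - s + 12)

Laplace-transform each side.
Using L{y''} = s^2 Y - s·y(0) - y'(0) and L{y'} = sY - y(0), with y(0) = 4, y'(0) = -1, the left side becomes (s^2 - s + 3)Y - (4*s - 5).
The right side is L{e^(-4*t)} = 1/(s + 4).
So (s^2 - s + 3)Y = 1/(s + 4) + (4*s - 5).
Isolate Y and clear denominators.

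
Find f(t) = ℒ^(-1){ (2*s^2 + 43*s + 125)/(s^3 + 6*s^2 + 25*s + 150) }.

f(t) = 5*sin(5*t) + 3*cos(5*t) - exp(-6*t)

Factor the denominator: s^3 + 6*s^2 + 25*s + 150 = (s + 6)*(s^2 + 25).
Partial fraction decomposition gives [-1/(s + 6)] + [3*s/(s^2 + 25)] + [25/(s^2 + 25)].
Invert each term: -1/(s + 6) ↔ -e^(-6t); 3·s/(s^2 + 25) ↔ 3cos(5t); 5·5/(s^2 + 25) ↔ 5sin(5t).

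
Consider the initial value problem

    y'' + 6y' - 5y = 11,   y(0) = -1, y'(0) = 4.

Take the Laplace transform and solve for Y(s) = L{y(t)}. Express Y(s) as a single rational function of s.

Y(s) = (-s^2 - 2*s + 11)/(s^3 + 6*s^2 - 5*s)

Transform both sides with L{·}.
The derivative rules (L{y''} = s^2 Y - s·y(0) - y'(0) and L{y'} = sY - y(0), with y(0) = -1, y'(0) = 4) turn the left side into (s^2 + 6*s - 5)Y - (-s - 2).
The right side is L{11} = 11/s.
So (s^2 + 6*s - 5)Y = 11/s + (-s - 2).
Isolate Y and clear denominators.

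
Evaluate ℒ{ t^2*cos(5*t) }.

L{cos(5t)} = s/(s^2 + 25).
Then apply L{t^2·g(t)} = (-1)^2 d^2/ds^2[G(s)] with G(s) = s/(s^2 + 25):
differentiating 2 times and applying the sign gives 2*s*(s^2 - 75)/(s^2 + 25)^3.

2*s*(s^2 - 75)/(s^2 + 25)^3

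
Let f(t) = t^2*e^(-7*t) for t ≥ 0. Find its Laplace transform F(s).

F(s) = 2/(s + 7)^3

L{e^(-7t)} = 1/(s + 7).
Then apply L{t^2·g(t)} = (-1)^2 d^2/ds^2[G(s)] with G(s) = 1/(s + 7):
differentiating 2 times and applying the sign gives 2/(s + 7)^3.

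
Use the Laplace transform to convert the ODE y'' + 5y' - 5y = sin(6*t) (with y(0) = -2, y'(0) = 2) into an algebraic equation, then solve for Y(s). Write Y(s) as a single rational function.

Apply the Laplace transform to the equation.
The derivative rules (L{y''} = s^2 Y - s·y(0) - y'(0) and L{y'} = sY - y(0), with y(0) = -2, y'(0) = 2) turn the left side into (s^2 + 5*s - 5)Y - (-2*s - 8).
The right side is L{sin(6*t)} = 6/(s^2 + 36).
So (s^2 + 5*s - 5)Y = 6/(s^2 + 36) + (-2*s - 8).
Solve for Y(s) and write it as one ratio of polynomials.

Y(s) = (-2*s^3 - 8*s^2 - 72*s - 282)/(s^4 + 5*s^3 + 31*s^2 + 180*s - 180)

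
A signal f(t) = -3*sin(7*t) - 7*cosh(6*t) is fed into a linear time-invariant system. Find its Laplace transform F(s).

F(s) = -7*s/(s^2 - 36) - 21/(s^2 + 49)

By linearity of the Laplace transform, transform each term separately.
(-3)·[L{sin(7t)} = 7/(s^2 + 49)]; (-7)·[L{cosh(6t)} = s/(s^2 - 36)].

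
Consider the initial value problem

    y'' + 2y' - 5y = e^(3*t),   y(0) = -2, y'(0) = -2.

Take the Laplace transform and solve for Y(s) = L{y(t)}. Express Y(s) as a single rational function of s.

Y(s) = (-2*s^2 + 19)/(s^3 - s^2 - 11*s + 15)

Apply the Laplace transform to the equation.
With L{y''} = s^2 Y - s·y(0) - y'(0) and L{y'} = sY - y(0), with y(0) = -2, y'(0) = -2: the LHS transforms to (s^2 + 2*s - 5)Y - (-2*s - 6).
The right side is L{e^(3*t)} = 1/(s - 3).
So (s^2 + 2*s - 5)Y = 1/(s - 3) + (-2*s - 6).
Isolate Y and clear denominators.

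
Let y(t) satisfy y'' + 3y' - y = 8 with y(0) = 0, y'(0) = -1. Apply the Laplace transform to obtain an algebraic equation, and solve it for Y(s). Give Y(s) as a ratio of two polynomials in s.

Laplace-transform each side.
Using L{y''} = s^2 Y - s·y(0) - y'(0) and L{y'} = sY - y(0), with y(0) = 0, y'(0) = -1, the left side becomes (s^2 + 3*s - 1)Y - (-1).
The right side is L{8} = 8/s.
So (s^2 + 3*s - 1)Y = 8/s + (-1).
Divide through and combine into a single rational function.

Y(s) = (-s + 8)/(s^3 + 3*s^2 - s)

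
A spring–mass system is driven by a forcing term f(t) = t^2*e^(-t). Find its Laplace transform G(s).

G(s) = 2/(s + 1)^3

L{e^(-t)} = 1/(s + 1).
Then apply L{t^2·g(t)} = (-1)^2 d^2/ds^2[H(s)] with H(s) = 1/(s + 1):
differentiating 2 times and applying the sign gives 2/(s + 1)^3.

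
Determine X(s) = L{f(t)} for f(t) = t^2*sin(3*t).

X(s) = 18*(s^2 - 3)/(s^2 + 9)^3

L{sin(3t)} = 3/(s^2 + 9).
Then apply L{t^2·g(t)} = (-1)^2 d^2/ds^2[G(s)] with G(s) = 3/(s^2 + 9):
differentiating 2 times and applying the sign gives 18*(s^2 - 3)/(s^2 + 9)^3.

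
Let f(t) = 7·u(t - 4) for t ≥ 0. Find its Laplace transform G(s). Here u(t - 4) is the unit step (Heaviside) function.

By the second shifting theorem, L{u(t - c)·g(t - c)} = e^(-cs)·H(s) with c = 4 and H(s) = L{g(t)}.
L{7} = 7/s.

G(s) = 7*exp(-4*s)/s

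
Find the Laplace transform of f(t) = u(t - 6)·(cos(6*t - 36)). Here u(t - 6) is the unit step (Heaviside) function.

s*exp(-6*s)/(s^2 + 36)

By the second shifting theorem, L{u(t - c)·g(t - c)} = e^(-cs)·H(s) with c = 6 and H(s) = L{g(t)}.
L{cos(6t)} = s/(s^2 + 36).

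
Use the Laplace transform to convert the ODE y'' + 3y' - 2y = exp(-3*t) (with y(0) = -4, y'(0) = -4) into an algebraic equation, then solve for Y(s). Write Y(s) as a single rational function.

Laplace-transform each side.
With L{y''} = s^2 Y - s·y(0) - y'(0) and L{y'} = sY - y(0), with y(0) = -4, y'(0) = -4: the LHS transforms to (s^2 + 3*s - 2)Y - (-4*s - 16).
The right side is L{exp(-3*t)} = 1/(s + 3).
So (s^2 + 3*s - 2)Y = 1/(s + 3) + (-4*s - 16).
Divide through and combine into a single rational function.

Y(s) = (-4*s^2 - 28*s - 47)/(s^3 + 6*s^2 + 7*s - 6)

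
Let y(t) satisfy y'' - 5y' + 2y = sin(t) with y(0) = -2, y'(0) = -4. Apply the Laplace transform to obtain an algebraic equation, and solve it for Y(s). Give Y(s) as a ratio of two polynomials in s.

Y(s) = (-2*s^3 + 6*s^2 - 2*s + 7)/(s^4 - 5*s^3 + 3*s^2 - 5*s + 2)

Apply the Laplace transform to the equation.
The derivative rules (L{y''} = s^2 Y - s·y(0) - y'(0) and L{y'} = sY - y(0), with y(0) = -2, y'(0) = -4) turn the left side into (s^2 - 5*s + 2)Y - (-2*s + 6).
The right side is L{sin(t)} = 1/(s^2 + 1).
So (s^2 - 5*s + 2)Y = 1/(s^2 + 1) + (-2*s + 6).
Solve for Y(s) and write it as one ratio of polynomials.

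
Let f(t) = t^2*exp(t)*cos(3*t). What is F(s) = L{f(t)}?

L{cos(3t)} = s/(s^2 + 9).
Multiplying by e^(t) shifts s → s - 1, so L{exp(t)*cos(3*t)} = (s - 1)/((s - 1)^2 + 9).
Then apply L{t^2·g(t)} = (-1)^2 d^2/ds^2[G(s)] with G(s) = (s - 1)/((s - 1)^2 + 9):
differentiating 2 times and applying the sign gives 2*(s - 1)*(s^2 - 2*s - 26)/(s^2 - 2*s + 10)^3.

F(s) = 2*(s - 1)*(s^2 - 2*s - 26)/(s^2 - 2*s + 10)^3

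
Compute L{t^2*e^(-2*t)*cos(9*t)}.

L{cos(9t)} = s/(s^2 + 81).
Multiplying by e^(-2t) shifts s → s + 2, so L{e^(-2*t)*cos(9*t)} = (s + 2)/((s + 2)^2 + 81).
Then apply L{t^2·g(t)} = (-1)^2 d^2/ds^2[H(s)] with H(s) = (s + 2)/((s + 2)^2 + 81):
differentiating 2 times and applying the sign gives 2*(s + 2)*(s^2 + 4*s - 239)/(s^2 + 4*s + 85)^3.

2*(s + 2)*(s^2 + 4*s - 239)/(s^2 + 4*s + 85)^3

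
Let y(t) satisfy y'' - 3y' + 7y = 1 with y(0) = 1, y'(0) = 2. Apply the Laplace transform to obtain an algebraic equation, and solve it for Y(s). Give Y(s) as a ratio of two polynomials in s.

Y(s) = (s^2 - s + 1)/(s^3 - 3*s^2 + 7*s)

Transform both sides with L{·}.
With L{y''} = s^2 Y - s·y(0) - y'(0) and L{y'} = sY - y(0), with y(0) = 1, y'(0) = 2: the LHS transforms to (s^2 - 3*s + 7)Y - (s - 1).
The right side is L{1} = 1/s.
So (s^2 - 3*s + 7)Y = 1/s + (s - 1).
Isolate Y and clear denominators.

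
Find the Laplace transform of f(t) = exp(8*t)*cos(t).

(s - 8)/((s - 8)^2 + 1)

L{cos(t)} = s/(s^2 + 1).
By the first shifting theorem, multiplying by e^(8t) replaces s with s - 8.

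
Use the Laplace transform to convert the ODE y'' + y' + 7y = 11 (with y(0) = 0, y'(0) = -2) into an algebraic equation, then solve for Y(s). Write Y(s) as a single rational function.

Apply the Laplace transform to the equation.
The derivative rules (L{y''} = s^2 Y - s·y(0) - y'(0) and L{y'} = sY - y(0), with y(0) = 0, y'(0) = -2) turn the left side into (s^2 + s + 7)Y - (-2).
The right side is L{11} = 11/s.
So (s^2 + s + 7)Y = 11/s + (-2).
Solve for Y(s) and write it as one ratio of polynomials.

Y(s) = (-2*s + 11)/(s^3 + s^2 + 7*s)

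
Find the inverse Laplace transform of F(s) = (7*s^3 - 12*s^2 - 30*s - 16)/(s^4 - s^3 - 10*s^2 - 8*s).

exp(4*t) + 2 - exp(-t) + 5*exp(-2*t)

Factor the denominator: s^4 - s^3 - 10*s^2 - 8*s = s*(s - 4)*(s + 1)*(s + 2).
Partial fraction decomposition gives [1/(s - 4)] + [2/s] + [-1/(s + 1)] + [5/(s + 2)].
Invert each term: 1/(s - 4) ↔ e^(4t); 2/(s - 0) ↔ 2e^(0t); -1/(s + 1) ↔ -e^(-t); 5/(s + 2) ↔ 5e^(-2t).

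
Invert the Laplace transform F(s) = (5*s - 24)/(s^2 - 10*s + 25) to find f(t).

Factor the denominator: s^2 - 10*s + 25 = (s - 5)^2.
Partial fraction decomposition gives [5/(s - 5)] + [(s - 5)^(-2)].
Invert each term: 5/(s - 5) ↔ 5e^(5t); 1/(s - 5)^2 ↔ t·e^(5t).

f(t) = t*exp(5*t) + 5*exp(5*t)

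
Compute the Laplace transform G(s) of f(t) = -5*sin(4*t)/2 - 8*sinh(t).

By linearity of the Laplace transform, transform each term separately.
(-8)·[L{sinh(t)} = 1/(s^2 - 1)]; (-5/2)·[L{sin(4t)} = 4/(s^2 + 16)].

G(s) = -10/(s^2 + 16) - 8/(s^2 - 1)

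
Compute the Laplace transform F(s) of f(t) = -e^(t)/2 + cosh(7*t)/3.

F(s) = s/(3*(s^2 - 49)) - 1/(2*(s - 1))

The transform is linear, so treat each term independently.
(1/3)·[L{cosh(7t)} = s/(s^2 - 49)]; (-1/2)·[L{e^(t)} = 1/(s - 1)].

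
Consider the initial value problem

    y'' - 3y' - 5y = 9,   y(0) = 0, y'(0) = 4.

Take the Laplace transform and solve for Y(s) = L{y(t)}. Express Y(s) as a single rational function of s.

Y(s) = (4*s + 9)/(s^3 - 3*s^2 - 5*s)

Apply the Laplace transform to the equation.
With L{y''} = s^2 Y - s·y(0) - y'(0) and L{y'} = sY - y(0), with y(0) = 0, y'(0) = 4: the LHS transforms to (s^2 - 3*s - 5)Y - (4).
The right side is L{9} = 9/s.
So (s^2 - 3*s - 5)Y = 9/s + (4).
Solve for Y(s) and write it as one ratio of polynomials.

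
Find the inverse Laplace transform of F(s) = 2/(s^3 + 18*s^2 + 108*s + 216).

Rewrite the denominator: s^3 + 18*s^2 + 108*s + 216 = (s + 6)^3.
The form in (s + 6) signals a first-shifting-theorem factor e^(-6t).
Since L{t^2} = 2!/s^3 = 2/s^3, the inverse is t^2*exp(-6*t).

t^2*exp(-6*t)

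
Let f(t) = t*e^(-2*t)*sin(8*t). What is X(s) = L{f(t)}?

L{sin(8t)} = 8/(s^2 + 64).
Multiplying by e^(-2t) shifts s → s + 2, so L{e^(-2*t)*sin(8*t)} = 8/((s + 2)^2 + 64).
Then apply L{t·g(t)} = -d/ds[G(s)] with G(s) = 8/((s + 2)^2 + 64):
differentiating 1 time and applying the sign gives 16*(s + 2)/(s^2 + 4*s + 68)^2.

X(s) = 16*(s + 2)/(s^2 + 4*s + 68)^2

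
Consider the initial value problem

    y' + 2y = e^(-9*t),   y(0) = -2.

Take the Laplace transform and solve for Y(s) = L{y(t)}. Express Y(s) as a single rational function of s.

Y(s) = (-2*s - 17)/(s^2 + 11*s + 18)

Transform both sides with L{·}.
The derivative rules (L{y'} = sY - y(0) = sY - (-2)) turn the left side into (s + 2)Y - (-2).
The right side is L{e^(-9*t)} = 1/(s + 9).
So (s + 2)Y = 1/(s + 9) + (-2).
Divide through and combine into a single rational function.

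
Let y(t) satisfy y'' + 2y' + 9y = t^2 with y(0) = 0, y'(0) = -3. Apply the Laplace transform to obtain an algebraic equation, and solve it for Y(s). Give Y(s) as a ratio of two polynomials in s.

Transform both sides with L{·}.
With L{y''} = s^2 Y - s·y(0) - y'(0) and L{y'} = sY - y(0), with y(0) = 0, y'(0) = -3: the LHS transforms to (s^2 + 2*s + 9)Y - (-3).
The right side is L{t^2} = 2/s^3.
So (s^2 + 2*s + 9)Y = 2/s^3 + (-3).
Solve for Y(s) and write it as one ratio of polynomials.

Y(s) = (-3*s^3 + 2)/(s^5 + 2*s^4 + 9*s^3)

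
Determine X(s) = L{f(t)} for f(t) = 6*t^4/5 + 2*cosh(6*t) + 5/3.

X(s) = 2*s/(s^2 - 36) + 5/(3*s) + 144/(5*s^5)

Apply the Laplace transform termwise.
L{5/3} = (5/3)/s; (2)·[L{cosh(6t)} = s/(s^2 - 36)]; (6/5)·[L{t^4} = 4!/s^5 = 24/s^5].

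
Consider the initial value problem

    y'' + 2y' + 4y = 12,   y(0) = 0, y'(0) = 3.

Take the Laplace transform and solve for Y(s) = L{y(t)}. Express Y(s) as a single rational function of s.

Laplace-transform each side.
With L{y''} = s^2 Y - s·y(0) - y'(0) and L{y'} = sY - y(0), with y(0) = 0, y'(0) = 3: the LHS transforms to (s^2 + 2*s + 4)Y - (3).
The right side is L{12} = 12/s.
So (s^2 + 2*s + 4)Y = 12/s + (3).
Isolate Y and clear denominators.

Y(s) = (3*s + 12)/(s^3 + 2*s^2 + 4*s)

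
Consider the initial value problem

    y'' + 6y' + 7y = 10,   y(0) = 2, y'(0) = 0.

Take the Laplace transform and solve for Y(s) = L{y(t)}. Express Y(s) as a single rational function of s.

Transform both sides with L{·}.
The derivative rules (L{y''} = s^2 Y - s·y(0) - y'(0) and L{y'} = sY - y(0), with y(0) = 2, y'(0) = 0) turn the left side into (s^2 + 6*s + 7)Y - (2*s + 12).
The right side is L{10} = 10/s.
So (s^2 + 6*s + 7)Y = 10/s + (2*s + 12).
Isolate Y and clear denominators.

Y(s) = (2*s^2 + 12*s + 10)/(s^3 + 6*s^2 + 7*s)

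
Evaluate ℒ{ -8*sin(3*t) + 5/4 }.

By linearity of the Laplace transform, transform each term separately.
(-8)·[L{sin(3t)} = 3/(s^2 + 9)]; L{5/4} = (5/4)/s.

-24/(s^2 + 9) + 5/(4*s)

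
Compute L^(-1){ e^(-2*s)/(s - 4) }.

The factor e^(-2s) signals a time shift by c = 2 (second shifting theorem).
L{e^(4t)} = 1/(s - 4), so L^-1{1/(s - 4)} = e^(4*t).
Hence the inverse is u(t - 2) times that function evaluated at t - 2.

Heaviside(t - 2)*(exp(4*t - 8))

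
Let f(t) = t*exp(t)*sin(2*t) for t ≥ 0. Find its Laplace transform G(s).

L{sin(2t)} = 2/(s^2 + 4).
Multiplying by e^(t) shifts s → s - 1, so L{exp(t)*sin(2*t)} = 2/((s - 1)^2 + 4).
Then apply L{t·g(t)} = -d/ds[H(s)] with H(s) = 2/((s - 1)^2 + 4):
differentiating 1 time and applying the sign gives 4*(s - 1)/(s^2 - 2*s + 5)^2.

G(s) = 4*(s - 1)/(s^2 - 2*s + 5)^2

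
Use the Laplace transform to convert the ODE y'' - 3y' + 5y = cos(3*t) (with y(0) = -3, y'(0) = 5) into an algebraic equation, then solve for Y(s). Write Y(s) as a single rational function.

Take the Laplace transform of both sides.
The derivative rules (L{y''} = s^2 Y - s·y(0) - y'(0) and L{y'} = sY - y(0), with y(0) = -3, y'(0) = 5) turn the left side into (s^2 - 3*s + 5)Y - (-3*s + 14).
The right side is L{cos(3*t)} = s/(s^2 + 9).
So (s^2 - 3*s + 5)Y = s/(s^2 + 9) + (-3*s + 14).
Divide through and combine into a single rational function.

Y(s) = (-3*s^3 + 14*s^2 - 26*s + 126)/(s^4 - 3*s^3 + 14*s^2 - 27*s + 45)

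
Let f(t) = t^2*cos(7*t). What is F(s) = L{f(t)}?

F(s) = 2*s*(s^2 - 147)/(s^2 + 49)^3

L{cos(7t)} = s/(s^2 + 49).
Then apply L{t^2·g(t)} = (-1)^2 d^2/ds^2[G(s)] with G(s) = s/(s^2 + 49):
differentiating 2 times and applying the sign gives 2*s*(s^2 - 147)/(s^2 + 49)^3.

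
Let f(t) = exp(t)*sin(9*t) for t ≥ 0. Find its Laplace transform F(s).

F(s) = 9/((s - 1)^2 + 81)

L{sin(9t)} = 9/(s^2 + 81).
By the first shifting theorem, multiplying by e^(t) replaces s with s - 1.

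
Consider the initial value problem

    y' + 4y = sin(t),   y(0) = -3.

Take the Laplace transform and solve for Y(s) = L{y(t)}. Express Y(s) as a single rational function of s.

Y(s) = (-3*s^2 - 2)/(s^3 + 4*s^2 + s + 4)

Transform both sides with L{·}.
Using L{y'} = sY - y(0) = sY - (-3), the left side becomes (s + 4)Y - (-3).
The right side is L{sin(t)} = 1/(s^2 + 1).
So (s + 4)Y = 1/(s^2 + 1) + (-3).
Isolate Y and clear denominators.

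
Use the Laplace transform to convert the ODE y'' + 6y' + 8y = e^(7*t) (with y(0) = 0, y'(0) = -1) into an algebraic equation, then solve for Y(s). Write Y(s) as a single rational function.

Transform both sides with L{·}.
With L{y''} = s^2 Y - s·y(0) - y'(0) and L{y'} = sY - y(0), with y(0) = 0, y'(0) = -1: the LHS transforms to (s^2 + 6*s + 8)Y - (-1).
The right side is L{e^(7*t)} = 1/(s - 7).
So (s^2 + 6*s + 8)Y = 1/(s - 7) + (-1).
Solve for Y(s) and write it as one ratio of polynomials.

Y(s) = (-s + 8)/(s^3 - s^2 - 34*s - 56)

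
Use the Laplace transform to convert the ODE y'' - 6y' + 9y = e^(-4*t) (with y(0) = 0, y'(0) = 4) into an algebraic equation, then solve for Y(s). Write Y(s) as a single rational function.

Transform both sides with L{·}.
Using L{y''} = s^2 Y - s·y(0) - y'(0) and L{y'} = sY - y(0), with y(0) = 0, y'(0) = 4, the left side becomes (s^2 - 6*s + 9)Y - (4).
The right side is L{e^(-4*t)} = 1/(s + 4).
So (s^2 - 6*s + 9)Y = 1/(s + 4) + (4).
Isolate Y and clear denominators.

Y(s) = (4*s + 17)/(s^3 - 2*s^2 - 15*s + 36)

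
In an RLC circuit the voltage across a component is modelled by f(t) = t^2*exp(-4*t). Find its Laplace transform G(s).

G(s) = 2/(s + 4)^3

L{e^(-4t)} = 1/(s + 4).
Then apply L{t^2·g(t)} = (-1)^2 d^2/ds^2[H(s)] with H(s) = 1/(s + 4):
differentiating 2 times and applying the sign gives 2/(s + 4)^3.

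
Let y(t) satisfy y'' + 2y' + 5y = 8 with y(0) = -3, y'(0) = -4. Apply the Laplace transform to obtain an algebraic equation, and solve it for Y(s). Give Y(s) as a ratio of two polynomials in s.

Laplace-transform each side.
With L{y''} = s^2 Y - s·y(0) - y'(0) and L{y'} = sY - y(0), with y(0) = -3, y'(0) = -4: the LHS transforms to (s^2 + 2*s + 5)Y - (-3*s - 10).
The right side is L{8} = 8/s.
So (s^2 + 2*s + 5)Y = 8/s + (-3*s - 10).
Divide through and combine into a single rational function.

Y(s) = (-3*s^2 - 10*s + 8)/(s^3 + 2*s^2 + 5*s)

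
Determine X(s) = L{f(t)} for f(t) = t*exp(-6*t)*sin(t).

X(s) = 2*(s + 6)/(s^2 + 12*s + 37)^2

L{sin(t)} = 1/(s^2 + 1).
Multiplying by e^(-6t) shifts s → s + 6, so L{exp(-6*t)*sin(t)} = 1/((s + 6)^2 + 1).
Then apply L{t·g(t)} = -d/ds[G(s)] with G(s) = 1/((s + 6)^2 + 1):
differentiating 1 time and applying the sign gives 2*(s + 6)/(s^2 + 12*s + 37)^2.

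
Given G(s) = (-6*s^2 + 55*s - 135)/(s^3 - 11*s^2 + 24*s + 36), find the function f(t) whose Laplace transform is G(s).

Factor the denominator: s^3 - 11*s^2 + 24*s + 36 = (s - 6)^2*(s + 1).
Partial fraction decomposition gives [-2/(s - 6)] + [-3/(s - 6)^2] + [-4/(s + 1)].
Invert each term: -2/(s - 6) ↔ -2e^(6t); -3/(s - 6)^2 ↔ -3t·e^(6t); -4/(s + 1) ↔ -4e^(-t).

f(t) = -3*t*exp(6*t) - 2*exp(6*t) - 4*exp(-t)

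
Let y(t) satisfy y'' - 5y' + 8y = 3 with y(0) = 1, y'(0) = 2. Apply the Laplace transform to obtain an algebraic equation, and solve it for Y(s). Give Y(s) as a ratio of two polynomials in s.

Laplace-transform each side.
With L{y''} = s^2 Y - s·y(0) - y'(0) and L{y'} = sY - y(0), with y(0) = 1, y'(0) = 2: the LHS transforms to (s^2 - 5*s + 8)Y - (s - 3).
The right side is L{3} = 3/s.
So (s^2 - 5*s + 8)Y = 3/s + (s - 3).
Divide through and combine into a single rational function.

Y(s) = (s^2 - 3*s + 3)/(s^3 - 5*s^2 + 8*s)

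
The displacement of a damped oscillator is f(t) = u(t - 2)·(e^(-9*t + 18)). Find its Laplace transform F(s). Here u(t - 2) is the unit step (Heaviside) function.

By the second shifting theorem, L{u(t - c)·g(t - c)} = e^(-cs)·G(s) with c = 2 and G(s) = L{g(t)}.
L{e^(-9t)} = 1/(s + 9).

F(s) = exp(-2*s)/(s + 9)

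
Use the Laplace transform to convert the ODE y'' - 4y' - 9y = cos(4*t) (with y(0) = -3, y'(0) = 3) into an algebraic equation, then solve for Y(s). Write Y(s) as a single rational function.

Laplace-transform each side.
Using L{y''} = s^2 Y - s·y(0) - y'(0) and L{y'} = sY - y(0), with y(0) = -3, y'(0) = 3, the left side becomes (s^2 - 4*s - 9)Y - (-3*s + 15).
The right side is L{cos(4*t)} = s/(s^2 + 16).
So (s^2 - 4*s - 9)Y = s/(s^2 + 16) + (-3*s + 15).
Isolate Y and clear denominators.

Y(s) = (-3*s^3 + 15*s^2 - 47*s + 240)/(s^4 - 4*s^3 + 7*s^2 - 64*s - 144)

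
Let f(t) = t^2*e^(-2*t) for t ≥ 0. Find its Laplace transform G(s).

L{e^(-2t)} = 1/(s + 2).
Then apply L{t^2·g(t)} = (-1)^2 d^2/ds^2[H(s)] with H(s) = 1/(s + 2):
differentiating 2 times and applying the sign gives 2/(s + 2)^3.

G(s) = 2/(s + 2)^3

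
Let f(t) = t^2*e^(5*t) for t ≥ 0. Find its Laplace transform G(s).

L{e^(5t)} = 1/(s - 5).
Then apply L{t^2·g(t)} = (-1)^2 d^2/ds^2[H(s)] with H(s) = 1/(s - 5):
differentiating 2 times and applying the sign gives 2/(s - 5)^3.

G(s) = 2/(s - 5)^3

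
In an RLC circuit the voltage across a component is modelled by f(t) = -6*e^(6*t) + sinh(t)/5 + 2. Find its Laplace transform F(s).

Apply the Laplace transform termwise.
(1/5)·[L{sinh(t)} = 1/(s^2 - 1)]; L{2} = 2/s; (-6)·[L{e^(6t)} = 1/(s - 6)].

F(s) = 1/(5*(s^2 - 1)) - 6/(s - 6) + 2/s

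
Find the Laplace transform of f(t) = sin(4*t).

L{sin(4t)} = 4/(s^2 + 16).

4/(s^2 + 16)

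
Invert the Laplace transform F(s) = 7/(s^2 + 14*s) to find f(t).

f(t) = exp(-7*t)*sinh(7*t)

Rewrite the denominator: s^2 + 14*s = (s + 7)^2 - 49.
The form in (s + 7) signals a first-shifting-theorem factor e^(-7t).
Since L{sinh(7t)} = 7/(s^2 - 49), the inverse is e^(-7*t)*sinh(7*t).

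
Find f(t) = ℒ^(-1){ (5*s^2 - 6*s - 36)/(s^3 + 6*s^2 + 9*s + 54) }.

Factor the denominator: s^3 + 6*s^2 + 9*s + 54 = (s + 6)*(s^2 + 9).
Partial fraction decomposition gives [4/(s + 6)] + [s/(s^2 + 9)] + [-12/(s^2 + 9)].
Invert each term: 4/(s + 6) ↔ 4e^(-6t); 1·s/(s^2 + 9) ↔ cos(3t); -4·3/(s^2 + 9) ↔ -4sin(3t).

f(t) = -4*sin(3*t) + cos(3*t) + 4*exp(-6*t)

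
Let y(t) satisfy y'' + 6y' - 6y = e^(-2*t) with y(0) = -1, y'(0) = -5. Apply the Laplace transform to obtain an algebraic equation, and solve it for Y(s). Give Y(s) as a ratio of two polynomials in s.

Y(s) = (-s^2 - 13*s - 21)/(s^3 + 8*s^2 + 6*s - 12)

Take the Laplace transform of both sides.
The derivative rules (L{y''} = s^2 Y - s·y(0) - y'(0) and L{y'} = sY - y(0), with y(0) = -1, y'(0) = -5) turn the left side into (s^2 + 6*s - 6)Y - (-s - 11).
The right side is L{e^(-2*t)} = 1/(s + 2).
So (s^2 + 6*s - 6)Y = 1/(s + 2) + (-s - 11).
Isolate Y and clear denominators.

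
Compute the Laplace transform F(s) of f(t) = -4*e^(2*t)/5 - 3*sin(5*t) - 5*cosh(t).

Apply the Laplace transform termwise.
(-3)·[L{sin(5t)} = 5/(s^2 + 25)]; (-5)·[L{cosh(t)} = s/(s^2 - 1)]; (-4/5)·[L{e^(2t)} = 1/(s - 2)].

F(s) = -5*s/(s^2 - 1) - 15/(s^2 + 25) - 4/(5*(s - 2))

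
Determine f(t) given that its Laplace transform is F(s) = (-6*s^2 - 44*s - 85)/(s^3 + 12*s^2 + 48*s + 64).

f(t) = -5*t^2*exp(-4*t)/2 + 4*t*exp(-4*t) - 6*exp(-4*t)

Factor the denominator: s^3 + 12*s^2 + 48*s + 64 = (s + 4)^3.
Partial fraction decomposition gives [-6/(s + 4)] + [4/(s + 4)^2] + [-5/(s + 4)^3].
Invert each term: -6/(s + 4) ↔ -6e^(-4t); 4/(s + 4)^2 ↔ 4t·e^(-4t); -5/(s + 4)^3 ↔ (-5/2)t^2·e^(-4t).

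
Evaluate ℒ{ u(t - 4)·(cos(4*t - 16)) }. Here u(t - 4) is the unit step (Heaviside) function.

By the second shifting theorem, L{u(t - c)·g(t - c)} = e^(-cs)·G(s) with c = 4 and G(s) = L{g(t)}.
L{cos(4t)} = s/(s^2 + 16).

s*exp(-4*s)/(s^2 + 16)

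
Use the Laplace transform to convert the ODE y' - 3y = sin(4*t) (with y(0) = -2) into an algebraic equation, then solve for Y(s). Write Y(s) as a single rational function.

Apply the Laplace transform to the equation.
Using L{y'} = sY - y(0) = sY - (-2), the left side becomes (s - 3)Y - (-2).
The right side is L{sin(4*t)} = 4/(s^2 + 16).
So (s - 3)Y = 4/(s^2 + 16) + (-2).
Solve for Y(s) and write it as one ratio of polynomials.

Y(s) = (-2*s^2 - 28)/(s^3 - 3*s^2 + 16*s - 48)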